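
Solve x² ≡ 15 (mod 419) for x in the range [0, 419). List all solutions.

68, 351

Since 419 ≡ 3 (mod 4), a square root of 15 is 15^((419+1)/4) = 15^105 mod 419.
Repeated squaring: 15^2≡225, 15^4≡345, 15^8≡29, 15^16≡3, 15^32≡9, 15^64≡81 (mod 419).
15^105 = 15^(64+32+8+1) ≡ 351 (mod 419).
Check: 351² = 123201 ≡ 15 (mod 419). The two roots are 68 and 351.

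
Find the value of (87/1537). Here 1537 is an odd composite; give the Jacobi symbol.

0

Reciprocity: 87 ≡ 3 and 1537 ≡ 1 (mod 4), so (87/1537) = +(1537/87).
Reduce top mod 87: now compute (58/87).
Pull out 2: since 87 ≡ 7 (mod 8), (2/87) = +1.
Reciprocity: 29 ≡ 1 and 87 ≡ 3 (mod 4), so (29/87) = +(87/29).
Reduce top mod 29: now compute (0/29).
Top reduces to 0: gcd > 1, so the symbol is 0.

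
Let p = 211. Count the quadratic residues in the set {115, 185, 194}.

2

(115/211) = -1 → non-residue.
(185/211) = +1 → QR.
(194/211) = +1 → QR.
Total quadratic residues among the 3: 2.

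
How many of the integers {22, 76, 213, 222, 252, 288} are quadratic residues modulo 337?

(22/337) = -1 → non-residue.
(76/337) = -1 → non-residue.
(213/337) = -1 → non-residue.
(222/337) = +1 → QR.
(252/337) = +1 → QR.
(288/337) = +1 → QR.
Total quadratic residues among the 6: 3.

3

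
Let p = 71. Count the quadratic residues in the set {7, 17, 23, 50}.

1

(7/71) = -1 → non-residue.
(17/71) = -1 → non-residue.
(23/71) = -1 → non-residue.
(50/71) = +1 → QR.
Total quadratic residues among the 4: 1.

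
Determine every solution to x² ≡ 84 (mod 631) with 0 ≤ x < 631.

266, 365

Since 631 ≡ 3 (mod 4), a square root of 84 is 84^((631+1)/4) = 84^158 mod 631.
Repeated squaring: 84^2≡115, 84^4≡605, 84^8≡45, 84^16≡132, 84^32≡387, 84^64≡222, 84^128≡66 (mod 631).
84^158 = 84^(128+16+8+4+2) ≡ 266 (mod 631).
Check: 266² = 70756 ≡ 84 (mod 631). The two roots are 266 and 365.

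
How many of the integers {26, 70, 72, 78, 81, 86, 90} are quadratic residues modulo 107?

3

(26/107) = -1 → non-residue.
(70/107) = -1 → non-residue.
(72/107) = -1 → non-residue.
(78/107) = -1 → non-residue.
(81/107) = +1 → QR.
(86/107) = +1 → QR.
(90/107) = +1 → QR.
Total quadratic residues among the 7: 3.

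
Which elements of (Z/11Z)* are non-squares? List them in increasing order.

2, 6, 7, 8, 10

Square k = 1,…,5 (k and 11−k give the same square):
1²=1, 2²=4, 3²=9, 4²≡5, 5²≡3 (mod 11).
The residues are {1, 3, 4, 5, 9}; the non-residues are the remaining 5 nonzero classes.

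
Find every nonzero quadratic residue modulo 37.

Square k = 1,…,18 (k and 37−k give the same square):
1²=1, 2²=4, 3²=9, 4²=16, 5²=25, 6²=36, 7²≡12, 8²≡27, 9²≡7, 10²≡26, 11²≡10, 12²≡33, 13²≡21, 14²≡11, 15²≡3, 16²≡34, 17²≡30, 18²≡28 (mod 37).
So the quadratic residues mod 37 are {1, 3, 4, 7, 9, 10, 11, 12, 16, 21, 25, 26, 27, 28, 30, 33, 34, 36}.

1,3,4,7,9,10,11,12,16,21,25,26,27,28,30,33,34,36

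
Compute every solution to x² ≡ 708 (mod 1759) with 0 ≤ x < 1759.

88, 1671

Since 1759 ≡ 3 (mod 4), a square root of 708 is 708^((1759+1)/4) = 708^440 mod 1759.
Repeated squaring: 708^2≡1708, 708^4≡842, 708^8≡87, 708^16≡533, 708^32≡890, 708^64≡550, 708^128≡1711, 708^256≡545 (mod 1759).
708^440 = 708^(256+128+32+16+8) ≡ 88 (mod 1759).
Check: 88² = 7744 ≡ 708 (mod 1759). The two roots are 88 and 1671.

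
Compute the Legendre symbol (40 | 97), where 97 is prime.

-1

Pull out 2^3: since 97 ≡ 1 (mod 8), (2/97) = +1, so (2/97)^3 = +1.
Reciprocity: 5 ≡ 1 and 97 ≡ 1 (mod 4), so (5/97) = +(97/5).
Reduce top mod 5: now compute (2/5).
Pull out 2: since 5 ≡ 5 (mod 8), (2/5) = -1.
Reached (1/5) = 1. Collecting the sign flips along the way, the symbol is -1.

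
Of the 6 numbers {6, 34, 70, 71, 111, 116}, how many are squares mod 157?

(6/157) = -1 → non-residue.
(34/157) = -1 → non-residue.
(70/157) = -1 → non-residue.
(71/157) = +1 → QR.
(111/157) = +1 → QR.
(116/157) = -1 → non-residue.
Total quadratic residues among the 6: 2.

2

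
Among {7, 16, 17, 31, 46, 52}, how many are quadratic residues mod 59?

(7/59) = +1 → QR.
(16/59) = +1 → QR.
(17/59) = +1 → QR.
(31/59) = -1 → non-residue.
(46/59) = +1 → QR.
(52/59) = -1 → non-residue.
Total quadratic residues among the 6: 4.

4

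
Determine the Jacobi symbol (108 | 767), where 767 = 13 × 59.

Pull out 2^2: since 767 ≡ 7 (mod 8), (2/767) = +1, so (2/767)^2 = +1.
Reciprocity: 27 ≡ 3 and 767 ≡ 3 (mod 4), so (27/767) = −(767/27).
Reduce top mod 27: now compute (11/27).
Reciprocity: 11 ≡ 3 and 27 ≡ 3 (mod 4), so (11/27) = −(27/11).
Reduce top mod 11: now compute (5/11).
Reciprocity: 5 ≡ 1 and 11 ≡ 3 (mod 4), so (5/11) = +(11/5).
Reduce top mod 5: now compute (1/5).
Reached (1/5) = 1. Collecting the sign flips along the way, the symbol is +1.

1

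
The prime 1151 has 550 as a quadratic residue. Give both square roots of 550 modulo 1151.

467, 684

Since 1151 ≡ 3 (mod 4), a square root of 550 is 550^((1151+1)/4) = 550^288 mod 1151.
Repeated squaring: 550^2≡938, 550^4≡480, 550^8≡200, 550^16≡866, 550^32≡655, 550^64≡853, 550^128≡177, 550^256≡252 (mod 1151).
550^288 = 550^(256+32) ≡ 467 (mod 1151).
Check: 467² = 218089 ≡ 550 (mod 1151). The two roots are 467 and 684.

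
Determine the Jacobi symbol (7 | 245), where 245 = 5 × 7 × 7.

0

Reciprocity: 7 ≡ 3 and 245 ≡ 1 (mod 4), so (7/245) = +(245/7).
Reduce top mod 7: now compute (0/7).
Top reduces to 0: gcd > 1, so the symbol is 0.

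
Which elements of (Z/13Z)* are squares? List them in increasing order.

1 3 4 9 10 12

Square k = 1,…,6 (k and 13−k give the same square):
1²=1, 2²=4, 3²=9, 4²≡3, 5²≡12, 6²≡10 (mod 13).
So the quadratic residues mod 13 are {1, 3, 4, 9, 10, 12}.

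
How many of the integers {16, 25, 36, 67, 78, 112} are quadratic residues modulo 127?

3

(16/127) = +1 → QR.
(25/127) = +1 → QR.
(36/127) = +1 → QR.
(67/127) = -1 → non-residue.
(78/127) = -1 → non-residue.
(112/127) = -1 → non-residue.
Total quadratic residues among the 6: 3.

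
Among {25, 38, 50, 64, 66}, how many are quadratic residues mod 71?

4

(25/71) = +1 → QR.
(38/71) = +1 → QR.
(50/71) = +1 → QR.
(64/71) = +1 → QR.
(66/71) = -1 → non-residue.
Total quadratic residues among the 5: 4.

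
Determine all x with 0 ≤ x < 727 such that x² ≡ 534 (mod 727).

Since 727 ≡ 3 (mod 4), a square root of 534 is 534^((727+1)/4) = 534^182 mod 727.
Repeated squaring: 534^2≡172, 534^4≡504, 534^8≡293, 534^16≡63, 534^32≡334, 534^64≡325, 534^128≡210 (mod 727).
534^182 = 534^(128+32+16+4+2) ≡ 321 (mod 727).
Check: 321² = 103041 ≡ 534 (mod 727). The two roots are 321 and 406.

321, 406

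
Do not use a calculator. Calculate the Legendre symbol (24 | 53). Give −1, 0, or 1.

1

Euler's criterion: (24/53) ≡ 24^26 (mod 53).
24^2 ≡ 46 (mod 53)
24^4 ≡ 49 (mod 53)
24^8 ≡ 16 (mod 53)
24^16 ≡ 44 (mod 53)
24^26 = 24^(16+8+2) ≡ 1 (mod 53).
Result is 1, so (24/53) = 1.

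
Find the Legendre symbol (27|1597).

1

Reciprocity: 27 ≡ 3 and 1597 ≡ 1 (mod 4), so (27/1597) = +(1597/27).
Reduce top mod 27: now compute (4/27).
Pull out 2^2: since 27 ≡ 3 (mod 8), (2/27) = -1, so (2/27)^2 = +1.
Reached (1/27) = 1. Collecting the sign flips along the way, the symbol is +1.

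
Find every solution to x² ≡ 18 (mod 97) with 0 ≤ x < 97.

97 ≡ 1 (mod 4), so we find a root by search.
Trying successive values, 42² = 1764 ≡ 18 (mod 97). The other root is 97 − 42 = 55.

42, 55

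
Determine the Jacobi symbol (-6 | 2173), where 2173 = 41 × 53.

First reduce: -6 ≡ 2167 (mod 2173).
Reciprocity: 2167 ≡ 3 and 2173 ≡ 1 (mod 4), so (2167/2173) = +(2173/2167).
Reduce top mod 2167: now compute (6/2167).
Pull out 2: since 2167 ≡ 7 (mod 8), (2/2167) = +1.
Reciprocity: 3 ≡ 3 and 2167 ≡ 3 (mod 4), so (3/2167) = −(2167/3).
Reduce top mod 3: now compute (1/3).
Reached (1/3) = 1. Collecting the sign flips along the way, the symbol is -1.

-1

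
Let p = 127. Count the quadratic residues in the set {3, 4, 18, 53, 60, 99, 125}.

(3/127) = -1 → non-residue.
(4/127) = +1 → QR.
(18/127) = +1 → QR.
(53/127) = -1 → non-residue.
(60/127) = +1 → QR.
(99/127) = +1 → QR.
(125/127) = -1 → non-residue.
Total quadratic residues among the 7: 4.

4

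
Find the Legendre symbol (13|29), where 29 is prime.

Reciprocity: 13 ≡ 1 and 29 ≡ 1 (mod 4), so (13/29) = +(29/13).
Reduce top mod 13: now compute (3/13).
Reciprocity: 3 ≡ 3 and 13 ≡ 1 (mod 4), so (3/13) = +(13/3).
Reduce top mod 3: now compute (1/3).
Reached (1/3) = 1. Collecting the sign flips along the way, the symbol is +1.

1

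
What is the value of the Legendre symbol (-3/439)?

1

First reduce: -3 ≡ 436 (mod 439).
Pull out 2^2: since 439 ≡ 7 (mod 8), (2/439) = +1, so (2/439)^2 = +1.
Reciprocity: 109 ≡ 1 and 439 ≡ 3 (mod 4), so (109/439) = +(439/109).
Reduce top mod 109: now compute (3/109).
Reciprocity: 3 ≡ 3 and 109 ≡ 1 (mod 4), so (3/109) = +(109/3).
Reduce top mod 3: now compute (1/3).
Reached (1/3) = 1. Collecting the sign flips along the way, the symbol is +1.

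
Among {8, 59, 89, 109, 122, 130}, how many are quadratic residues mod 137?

5

(8/137) = +1 → QR.
(59/137) = +1 → QR.
(89/137) = -1 → non-residue.
(109/137) = +1 → QR.
(122/137) = +1 → QR.
(130/137) = +1 → QR.
Total quadratic residues among the 6: 5.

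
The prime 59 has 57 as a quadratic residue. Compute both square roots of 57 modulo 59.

23, 36

Since 59 ≡ 3 (mod 4), a square root of 57 is 57^((59+1)/4) = 57^15 mod 59.
Repeated squaring: 57^2≡4, 57^4≡16, 57^8≡20 (mod 59).
57^15 = 57^(8+4+2+1) ≡ 36 (mod 59).
Check: 36² = 1296 ≡ 57 (mod 59). The two roots are 23 and 36.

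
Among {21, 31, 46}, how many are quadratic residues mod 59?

(21/59) = +1 → QR.
(31/59) = -1 → non-residue.
(46/59) = +1 → QR.
Total quadratic residues among the 3: 2.

2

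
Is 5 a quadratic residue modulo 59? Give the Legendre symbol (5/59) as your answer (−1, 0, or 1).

Reciprocity: 5 ≡ 1 and 59 ≡ 3 (mod 4), so (5/59) = +(59/5).
Reduce top mod 5: now compute (4/5).
Pull out 2^2: since 5 ≡ 5 (mod 8), (2/5) = -1, so (2/5)^2 = +1.
Reached (1/5) = 1. Collecting the sign flips along the way, the symbol is +1.

1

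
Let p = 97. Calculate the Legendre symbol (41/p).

Reciprocity: 41 ≡ 1 and 97 ≡ 1 (mod 4), so (41/97) = +(97/41).
Reduce top mod 41: now compute (15/41).
Reciprocity: 15 ≡ 3 and 41 ≡ 1 (mod 4), so (15/41) = +(41/15).
Reduce top mod 15: now compute (11/15).
Reciprocity: 11 ≡ 3 and 15 ≡ 3 (mod 4), so (11/15) = −(15/11).
Reduce top mod 11: now compute (4/11).
Pull out 2^2: since 11 ≡ 3 (mod 8), (2/11) = -1, so (2/11)^2 = +1.
Reached (1/11) = 1. Collecting the sign flips along the way, the symbol is -1.

-1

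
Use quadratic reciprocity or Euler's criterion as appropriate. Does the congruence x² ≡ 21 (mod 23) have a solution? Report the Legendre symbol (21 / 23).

Euler's criterion: (21/23) ≡ 21^11 (mod 23).
21^2 ≡ 4 (mod 23)
21^4 ≡ 16 (mod 23)
21^8 ≡ 3 (mod 23)
21^11 = 21^(8+2+1) ≡ 22 (mod 23).
Result is 22 ≡ −1, so (21/23) = −1.

-1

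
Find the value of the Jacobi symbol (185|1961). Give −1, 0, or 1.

0

Reciprocity: 185 ≡ 1 and 1961 ≡ 1 (mod 4), so (185/1961) = +(1961/185).
Reduce top mod 185: now compute (111/185).
Reciprocity: 111 ≡ 3 and 185 ≡ 1 (mod 4), so (111/185) = +(185/111).
Reduce top mod 111: now compute (74/111).
Pull out 2: since 111 ≡ 7 (mod 8), (2/111) = +1.
Reciprocity: 37 ≡ 1 and 111 ≡ 3 (mod 4), so (37/111) = +(111/37).
Reduce top mod 37: now compute (0/37).
Top reduces to 0: gcd > 1, so the symbol is 0.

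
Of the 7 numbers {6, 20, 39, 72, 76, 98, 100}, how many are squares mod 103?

(6/103) = -1 → non-residue.
(20/103) = -1 → non-residue.
(39/103) = -1 → non-residue.
(72/103) = +1 → QR.
(76/103) = +1 → QR.
(98/103) = +1 → QR.
(100/103) = +1 → QR.
Total quadratic residues among the 7: 4.

4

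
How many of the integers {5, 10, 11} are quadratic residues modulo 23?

0

(5/23) = -1 → non-residue.
(10/23) = -1 → non-residue.
(11/23) = -1 → non-residue.
Total quadratic residues among the 3: 0.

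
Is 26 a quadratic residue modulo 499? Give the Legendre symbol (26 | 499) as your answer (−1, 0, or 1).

1

Pull out 2: since 499 ≡ 3 (mod 8), (2/499) = -1.
Reciprocity: 13 ≡ 1 and 499 ≡ 3 (mod 4), so (13/499) = +(499/13).
Reduce top mod 13: now compute (5/13).
Reciprocity: 5 ≡ 1 and 13 ≡ 1 (mod 4), so (5/13) = +(13/5).
Reduce top mod 5: now compute (3/5).
Reciprocity: 3 ≡ 3 and 5 ≡ 1 (mod 4), so (3/5) = +(5/3).
Reduce top mod 3: now compute (2/3).
Pull out 2: since 3 ≡ 3 (mod 8), (2/3) = -1.
Reached (1/3) = 1. Collecting the sign flips along the way, the symbol is +1.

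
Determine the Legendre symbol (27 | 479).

Euler's criterion: (27/479) ≡ 27^239 (mod 479).
27^2 ≡ 250 (mod 479)
27^4 ≡ 230 (mod 479)
27^8 ≡ 210 (mod 479)
27^16 ≡ 32 (mod 479)
27^32 ≡ 66 (mod 479)
27^64 ≡ 45 (mod 479)
27^128 ≡ 109 (mod 479)
27^239 = 27^(128+64+32+8+4+2+1) ≡ 1 (mod 479).
Result is 1, so (27/479) = 1.

1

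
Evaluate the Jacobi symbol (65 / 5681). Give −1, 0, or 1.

0

Reciprocity: 65 ≡ 1 and 5681 ≡ 1 (mod 4), so (65/5681) = +(5681/65).
Reduce top mod 65: now compute (26/65).
Pull out 2: since 65 ≡ 1 (mod 8), (2/65) = +1.
Reciprocity: 13 ≡ 1 and 65 ≡ 1 (mod 4), so (13/65) = +(65/13).
Reduce top mod 13: now compute (0/13).
Top reduces to 0: gcd > 1, so the symbol is 0.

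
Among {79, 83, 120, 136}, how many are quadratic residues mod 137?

2

(79/137) = -1 → non-residue.
(83/137) = -1 → non-residue.
(120/137) = +1 → QR.
(136/137) = +1 → QR.
Total quadratic residues among the 4: 2.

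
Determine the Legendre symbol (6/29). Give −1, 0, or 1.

Euler's criterion: (6/29) ≡ 6^14 (mod 29).
6^2 ≡ 7 (mod 29)
6^4 ≡ 20 (mod 29)
6^8 ≡ 23 (mod 29)
6^14 = 6^(8+4+2) ≡ 1 (mod 29).
Result is 1, so (6/29) = 1.

1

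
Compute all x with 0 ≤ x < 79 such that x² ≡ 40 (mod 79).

Since 79 ≡ 3 (mod 4), a square root of 40 is 40^((79+1)/4) = 40^20 mod 79.
Repeated squaring: 40^2≡20, 40^4≡5, 40^8≡25, 40^16≡72 (mod 79).
40^20 = 40^(16+4) ≡ 44 (mod 79).
Check: 44² = 1936 ≡ 40 (mod 79). The two roots are 35 and 44.

35, 44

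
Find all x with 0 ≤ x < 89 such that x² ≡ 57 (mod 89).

89 ≡ 1 (mod 4), so we find a root by search.
Trying successive values, 18² = 324 ≡ 57 (mod 89). The other root is 89 − 18 = 71.

18, 71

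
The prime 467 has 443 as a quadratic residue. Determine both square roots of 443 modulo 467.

198, 269

Since 467 ≡ 3 (mod 4), a square root of 443 is 443^((467+1)/4) = 443^117 mod 467.
Repeated squaring: 443^2≡109, 443^4≡206, 443^8≡406, 443^16≡452, 443^32≡225, 443^64≡189 (mod 467).
443^117 = 443^(64+32+16+4+1) ≡ 198 (mod 467).
Check: 198² = 39204 ≡ 443 (mod 467). The two roots are 198 and 269.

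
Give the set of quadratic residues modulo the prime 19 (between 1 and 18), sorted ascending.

1,4,5,6,7,9,11,16,17

Square k = 1,…,9 (k and 19−k give the same square):
1²=1, 2²=4, 3²=9, 4²=16, 5²≡6, 6²≡17, 7²≡11, 8²≡7, 9²≡5 (mod 19).
So the quadratic residues mod 19 are {1, 4, 5, 6, 7, 9, 11, 16, 17}.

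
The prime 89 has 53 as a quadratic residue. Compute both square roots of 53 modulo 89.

89 ≡ 1 (mod 4), so we find a root by search.
Trying successive values, 26² = 676 ≡ 53 (mod 89). The other root is 89 − 26 = 63.

26, 63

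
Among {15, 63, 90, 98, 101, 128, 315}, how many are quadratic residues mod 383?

4

(15/383) = -1 → non-residue.
(63/383) = +1 → QR.
(90/383) = -1 → non-residue.
(98/383) = +1 → QR.
(101/383) = +1 → QR.
(128/383) = +1 → QR.
(315/383) = -1 → non-residue.
Total quadratic residues among the 7: 4.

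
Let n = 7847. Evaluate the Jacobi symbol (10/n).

Pull out 2: since 7847 ≡ 7 (mod 8), (2/7847) = +1.
Reciprocity: 5 ≡ 1 and 7847 ≡ 3 (mod 4), so (5/7847) = +(7847/5).
Reduce top mod 5: now compute (2/5).
Pull out 2: since 5 ≡ 5 (mod 8), (2/5) = -1.
Reached (1/5) = 1. Collecting the sign flips along the way, the symbol is -1.

-1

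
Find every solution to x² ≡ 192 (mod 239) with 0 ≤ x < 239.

108, 131

Since 239 ≡ 3 (mod 4), a square root of 192 is 192^((239+1)/4) = 192^60 mod 239.
Repeated squaring: 192^2≡58, 192^4≡18, 192^8≡85, 192^16≡55, 192^32≡157 (mod 239).
192^60 = 192^(32+16+8+4) ≡ 108 (mod 239).
Check: 108² = 11664 ≡ 192 (mod 239). The two roots are 108 and 131.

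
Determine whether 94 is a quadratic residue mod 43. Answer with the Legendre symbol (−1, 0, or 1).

First reduce: 94 ≡ 8 (mod 43).
Pull out 2^3: since 43 ≡ 3 (mod 8), (2/43) = -1, so (2/43)^3 = -1.
Reached (1/43) = 1. Collecting the sign flips along the way, the symbol is -1.

-1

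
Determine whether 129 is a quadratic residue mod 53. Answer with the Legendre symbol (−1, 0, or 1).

-1

First reduce: 129 ≡ 23 (mod 53).
Reciprocity: 23 ≡ 3 and 53 ≡ 1 (mod 4), so (23/53) = +(53/23).
Reduce top mod 23: now compute (7/23).
Reciprocity: 7 ≡ 3 and 23 ≡ 3 (mod 4), so (7/23) = −(23/7).
Reduce top mod 7: now compute (2/7).
Pull out 2: since 7 ≡ 7 (mod 8), (2/7) = +1.
Reached (1/7) = 1. Collecting the sign flips along the way, the symbol is -1.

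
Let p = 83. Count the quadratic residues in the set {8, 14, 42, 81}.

(8/83) = -1 → non-residue.
(14/83) = -1 → non-residue.
(42/83) = -1 → non-residue.
(81/83) = +1 → QR.
Total quadratic residues among the 4: 1.

1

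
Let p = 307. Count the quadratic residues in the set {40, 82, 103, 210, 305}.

(40/307) = +1 → QR.
(82/307) = -1 → non-residue.
(103/307) = +1 → QR.
(210/307) = -1 → non-residue.
(305/307) = +1 → QR.
Total quadratic residues among the 5: 3.

3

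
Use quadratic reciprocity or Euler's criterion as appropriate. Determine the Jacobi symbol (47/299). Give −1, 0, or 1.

Reciprocity: 47 ≡ 3 and 299 ≡ 3 (mod 4), so (47/299) = −(299/47).
Reduce top mod 47: now compute (17/47).
Reciprocity: 17 ≡ 1 and 47 ≡ 3 (mod 4), so (17/47) = +(47/17).
Reduce top mod 17: now compute (13/17).
Reciprocity: 13 ≡ 1 and 17 ≡ 1 (mod 4), so (13/17) = +(17/13).
Reduce top mod 13: now compute (4/13).
Pull out 2^2: since 13 ≡ 5 (mod 8), (2/13) = -1, so (2/13)^2 = +1.
Reached (1/13) = 1. Collecting the sign flips along the way, the symbol is -1.

-1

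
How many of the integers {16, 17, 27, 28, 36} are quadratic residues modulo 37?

(16/37) = +1 → QR.
(17/37) = -1 → non-residue.
(27/37) = +1 → QR.
(28/37) = +1 → QR.
(36/37) = +1 → QR.
Total quadratic residues among the 5: 4.

4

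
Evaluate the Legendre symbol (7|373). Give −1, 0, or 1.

Euler's criterion: (7/373) ≡ 7^186 (mod 373).
7^2 ≡ 49 (mod 373)
7^4 ≡ 163 (mod 373)
7^8 ≡ 86 (mod 373)
7^16 ≡ 309 (mod 373)
7^32 ≡ 366 (mod 373)
7^64 ≡ 49 (mod 373)
7^128 ≡ 163 (mod 373)
7^186 = 7^(128+32+16+8+2) ≡ 1 (mod 373).
Result is 1, so (7/373) = 1.

1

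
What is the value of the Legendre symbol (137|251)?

-1

Euler's criterion: (137/251) ≡ 137^125 (mod 251).
137^2 ≡ 195 (mod 251)
137^4 ≡ 124 (mod 251)
137^8 ≡ 65 (mod 251)
137^16 ≡ 209 (mod 251)
137^32 ≡ 7 (mod 251)
137^64 ≡ 49 (mod 251)
137^125 = 137^(64+32+16+8+4+1) ≡ 250 (mod 251).
Result is 250 ≡ −1, so (137/251) = −1.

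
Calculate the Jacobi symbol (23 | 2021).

Reciprocity: 23 ≡ 3 and 2021 ≡ 1 (mod 4), so (23/2021) = +(2021/23).
Reduce top mod 23: now compute (20/23).
Pull out 2^2: since 23 ≡ 7 (mod 8), (2/23) = +1, so (2/23)^2 = +1.
Reciprocity: 5 ≡ 1 and 23 ≡ 3 (mod 4), so (5/23) = +(23/5).
Reduce top mod 5: now compute (3/5).
Reciprocity: 3 ≡ 3 and 5 ≡ 1 (mod 4), so (3/5) = +(5/3).
Reduce top mod 3: now compute (2/3).
Pull out 2: since 3 ≡ 3 (mod 8), (2/3) = -1.
Reached (1/3) = 1. Collecting the sign flips along the way, the symbol is -1.

-1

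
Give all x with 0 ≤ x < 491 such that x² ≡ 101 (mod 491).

183, 308

Since 491 ≡ 3 (mod 4), a square root of 101 is 101^((491+1)/4) = 101^123 mod 491.
Repeated squaring: 101^2≡381, 101^4≡316, 101^8≡183, 101^16≡101, 101^32≡381, 101^64≡316 (mod 491).
101^123 = 101^(64+32+16+8+2+1) ≡ 183 (mod 491).
Check: 183² = 33489 ≡ 101 (mod 491). The two roots are 183 and 308.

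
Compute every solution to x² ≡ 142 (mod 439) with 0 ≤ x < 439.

Since 439 ≡ 3 (mod 4), a square root of 142 is 142^((439+1)/4) = 142^110 mod 439.
Repeated squaring: 142^2≡409, 142^4≡22, 142^8≡45, 142^16≡269, 142^32≡365, 142^64≡208 (mod 439).
142^110 = 142^(64+32+8+4+2) ≡ 286 (mod 439).
Check: 286² = 81796 ≡ 142 (mod 439). The two roots are 153 and 286.

153, 286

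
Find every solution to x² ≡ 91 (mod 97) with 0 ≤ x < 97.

97 ≡ 1 (mod 4), so we find a root by search.
Trying successive values, 24² = 576 ≡ 91 (mod 97). The other root is 97 − 24 = 73.

24, 73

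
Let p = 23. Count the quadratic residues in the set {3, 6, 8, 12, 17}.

(3/23) = +1 → QR.
(6/23) = +1 → QR.
(8/23) = +1 → QR.
(12/23) = +1 → QR.
(17/23) = -1 → non-residue.
Total quadratic residues among the 5: 4.

4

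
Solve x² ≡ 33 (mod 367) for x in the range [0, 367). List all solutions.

20, 347

Since 367 ≡ 3 (mod 4), a square root of 33 is 33^((367+1)/4) = 33^92 mod 367.
Repeated squaring: 33^2≡355, 33^4≡144, 33^8≡184, 33^16≡92, 33^32≡23, 33^64≡162 (mod 367).
33^92 = 33^(64+16+8+4) ≡ 347 (mod 367).
Check: 347² = 120409 ≡ 33 (mod 367). The two roots are 20 and 347.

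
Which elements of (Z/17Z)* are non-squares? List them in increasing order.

3,5,6,7,10,11,12,14

Square k = 1,…,8 (k and 17−k give the same square):
1²=1, 2²=4, 3²=9, 4²=16, 5²≡8, 6²≡2, 7²≡15, 8²≡13 (mod 17).
The residues are {1, 2, 4, 8, 9, 13, 15, 16}; the non-residues are the remaining 8 nonzero classes.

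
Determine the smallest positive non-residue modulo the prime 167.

5

(2/167) = +1, so 2 is a residue.
(3/167) = +1, so 3 is a residue.
(4/167) = +1, so 4 is a residue.
(5/167) = −1, so 5 is the smallest positive non-residue mod 167.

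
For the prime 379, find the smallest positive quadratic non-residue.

(2/379) = −1, so 2 is the smallest positive non-residue mod 379.

2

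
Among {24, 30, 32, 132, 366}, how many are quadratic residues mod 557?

2

(24/557) = +1 → QR.
(30/557) = -1 → non-residue.
(32/557) = -1 → non-residue.
(132/557) = +1 → QR.
(366/557) = -1 → non-residue.
Total quadratic residues among the 5: 2.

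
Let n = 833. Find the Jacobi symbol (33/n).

Reciprocity: 33 ≡ 1 and 833 ≡ 1 (mod 4), so (33/833) = +(833/33).
Reduce top mod 33: now compute (8/33).
Pull out 2^3: since 33 ≡ 1 (mod 8), (2/33) = +1, so (2/33)^3 = +1.
Reached (1/33) = 1. Collecting the sign flips along the way, the symbol is +1.

1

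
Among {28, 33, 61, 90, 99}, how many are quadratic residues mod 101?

(28/101) = -1 → non-residue.
(33/101) = +1 → QR.
(61/101) = -1 → non-residue.
(90/101) = -1 → non-residue.
(99/101) = -1 → non-residue.
Total quadratic residues among the 5: 1.

1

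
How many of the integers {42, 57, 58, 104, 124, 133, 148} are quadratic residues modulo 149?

5

(42/149) = +1 → QR.
(57/149) = -1 → non-residue.
(58/149) = -1 → non-residue.
(104/149) = +1 → QR.
(124/149) = +1 → QR.
(133/149) = +1 → QR.
(148/149) = +1 → QR.
Total quadratic residues among the 7: 5.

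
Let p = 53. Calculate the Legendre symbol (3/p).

Euler's criterion: (3/53) ≡ 3^26 (mod 53).
3^2 ≡ 9 (mod 53)
3^4 ≡ 28 (mod 53)
3^8 ≡ 42 (mod 53)
3^16 ≡ 15 (mod 53)
3^26 = 3^(16+8+2) ≡ 52 (mod 53).
Result is 52 ≡ −1, so (3/53) = −1.

-1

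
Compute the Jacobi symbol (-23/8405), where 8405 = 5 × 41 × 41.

First reduce: -23 ≡ 8382 (mod 8405).
Pull out 2: since 8405 ≡ 5 (mod 8), (2/8405) = -1.
Reciprocity: 4191 ≡ 3 and 8405 ≡ 1 (mod 4), so (4191/8405) = +(8405/4191).
Reduce top mod 4191: now compute (23/4191).
Reciprocity: 23 ≡ 3 and 4191 ≡ 3 (mod 4), so (23/4191) = −(4191/23).
Reduce top mod 23: now compute (5/23).
Reciprocity: 5 ≡ 1 and 23 ≡ 3 (mod 4), so (5/23) = +(23/5).
Reduce top mod 5: now compute (3/5).
Reciprocity: 3 ≡ 3 and 5 ≡ 1 (mod 4), so (3/5) = +(5/3).
Reduce top mod 3: now compute (2/3).
Pull out 2: since 3 ≡ 3 (mod 8), (2/3) = -1.
Reached (1/3) = 1. Collecting the sign flips along the way, the symbol is -1.

-1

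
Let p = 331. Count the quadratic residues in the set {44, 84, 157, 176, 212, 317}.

3

(44/331) = -1 → non-residue.
(84/331) = +1 → QR.
(157/331) = +1 → QR.
(176/331) = -1 → non-residue.
(212/331) = +1 → QR.
(317/331) = -1 → non-residue.
Total quadratic residues among the 6: 3.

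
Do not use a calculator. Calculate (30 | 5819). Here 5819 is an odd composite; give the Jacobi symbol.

Pull out 2: since 5819 ≡ 3 (mod 8), (2/5819) = -1.
Reciprocity: 15 ≡ 3 and 5819 ≡ 3 (mod 4), so (15/5819) = −(5819/15).
Reduce top mod 15: now compute (14/15).
Pull out 2: since 15 ≡ 7 (mod 8), (2/15) = +1.
Reciprocity: 7 ≡ 3 and 15 ≡ 3 (mod 4), so (7/15) = −(15/7).
Reduce top mod 7: now compute (1/7).
Reached (1/7) = 1. Collecting the sign flips along the way, the symbol is -1.

-1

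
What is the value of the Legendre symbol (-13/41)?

First reduce: -13 ≡ 28 (mod 41).
Pull out 2^2: since 41 ≡ 1 (mod 8), (2/41) = +1, so (2/41)^2 = +1.
Reciprocity: 7 ≡ 3 and 41 ≡ 1 (mod 4), so (7/41) = +(41/7).
Reduce top mod 7: now compute (6/7).
Pull out 2: since 7 ≡ 7 (mod 8), (2/7) = +1.
Reciprocity: 3 ≡ 3 and 7 ≡ 3 (mod 4), so (3/7) = −(7/3).
Reduce top mod 3: now compute (1/3).
Reached (1/3) = 1. Collecting the sign flips along the way, the symbol is -1.

-1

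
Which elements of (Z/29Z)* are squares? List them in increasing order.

1 4 5 6 7 9 13 16 20 22 23 24 25 28

Square k = 1,…,14 (k and 29−k give the same square):
1²=1, 2²=4, 3²=9, 4²=16, 5²=25, 6²≡7, 7²≡20, 8²≡6, 9²≡23, 10²≡13, 11²≡5, 12²≡28, 13²≡24, 14²≡22 (mod 29).
So the quadratic residues mod 29 are {1, 4, 5, 6, 7, 9, 13, 16, 20, 22, 23, 24, 25, 28}.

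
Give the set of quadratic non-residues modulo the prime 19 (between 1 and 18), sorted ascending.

2,3,8,10,12,13,14,15,18

Square k = 1,…,9 (k and 19−k give the same square):
1²=1, 2²=4, 3²=9, 4²=16, 5²≡6, 6²≡17, 7²≡11, 8²≡7, 9²≡5 (mod 19).
The residues are {1, 4, 5, 6, 7, 9, 11, 16, 17}; the non-residues are the remaining 9 nonzero classes.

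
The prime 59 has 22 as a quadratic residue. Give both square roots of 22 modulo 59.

9, 50

Since 59 ≡ 3 (mod 4), a square root of 22 is 22^((59+1)/4) = 22^15 mod 59.
Repeated squaring: 22^2≡12, 22^4≡26, 22^8≡27 (mod 59).
22^15 = 22^(8+4+2+1) ≡ 9 (mod 59).
Check: 9² = 81 ≡ 22 (mod 59). The two roots are 9 and 50.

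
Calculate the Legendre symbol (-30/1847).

First reduce: -30 ≡ 1817 (mod 1847).
Reciprocity: 1817 ≡ 1 and 1847 ≡ 3 (mod 4), so (1817/1847) = +(1847/1817).
Reduce top mod 1817: now compute (30/1817).
Pull out 2: since 1817 ≡ 1 (mod 8), (2/1817) = +1.
Reciprocity: 15 ≡ 3 and 1817 ≡ 1 (mod 4), so (15/1817) = +(1817/15).
Reduce top mod 15: now compute (2/15).
Pull out 2: since 15 ≡ 7 (mod 8), (2/15) = +1.
Reached (1/15) = 1. Collecting the sign flips along the way, the symbol is +1.

1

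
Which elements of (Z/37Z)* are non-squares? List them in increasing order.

2, 5, 6, 8, 13, 14, 15, 17, 18, 19, 20, 22, 23, 24, 29, 31, 32, 35

Square k = 1,…,18 (k and 37−k give the same square):
1²=1, 2²=4, 3²=9, 4²=16, 5²=25, 6²=36, 7²≡12, 8²≡27, 9²≡7, 10²≡26, 11²≡10, 12²≡33, 13²≡21, 14²≡11, 15²≡3, 16²≡34, 17²≡30, 18²≡28 (mod 37).
The residues are {1, 3, 4, 7, 9, 10, 11, 12, 16, 21, 25, 26, 27, 28, 30, 33, 34, 36}; the non-residues are the remaining 18 nonzero classes.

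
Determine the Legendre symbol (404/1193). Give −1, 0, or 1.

Pull out 2^2: since 1193 ≡ 1 (mod 8), (2/1193) = +1, so (2/1193)^2 = +1.
Reciprocity: 101 ≡ 1 and 1193 ≡ 1 (mod 4), so (101/1193) = +(1193/101).
Reduce top mod 101: now compute (82/101).
Pull out 2: since 101 ≡ 5 (mod 8), (2/101) = -1.
Reciprocity: 41 ≡ 1 and 101 ≡ 1 (mod 4), so (41/101) = +(101/41).
Reduce top mod 41: now compute (19/41).
Reciprocity: 19 ≡ 3 and 41 ≡ 1 (mod 4), so (19/41) = +(41/19).
Reduce top mod 19: now compute (3/19).
Reciprocity: 3 ≡ 3 and 19 ≡ 3 (mod 4), so (3/19) = −(19/3).
Reduce top mod 3: now compute (1/3).
Reached (1/3) = 1. Collecting the sign flips along the way, the symbol is +1.

1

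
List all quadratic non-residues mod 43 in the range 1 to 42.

Square k = 1,…,21 (k and 43−k give the same square):
1²=1, 2²=4, 3²=9, 4²=16, 5²=25, 6²=36, 7²≡6, 8²≡21, 9²≡38, 10²≡14, 11²≡35, 12²≡15, 13²≡40, 14²≡24, 15²≡10, 16²≡41, 17²≡31, 18²≡23, 19²≡17, 20²≡13, 21²≡11 (mod 43).
The residues are {1, 4, 6, 9, 10, 11, 13, 14, 15, 16, 17, 21, 23, 24, 25, 31, 35, 36, 38, 40, 41}; the non-residues are the remaining 21 nonzero classes.

2, 3, 5, 7, 8, 12, 18, 19, 20, 22, 26, 27, 28, 29, 30, 32, 33, 34, 37, 39, 42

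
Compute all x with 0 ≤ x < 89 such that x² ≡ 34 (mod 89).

89 ≡ 1 (mod 4), so we find a root by search.
Trying successive values, 37² = 1369 ≡ 34 (mod 89). The other root is 89 − 37 = 52.

37, 52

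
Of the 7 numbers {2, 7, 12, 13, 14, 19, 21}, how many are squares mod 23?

3

(2/23) = +1 → QR.
(7/23) = -1 → non-residue.
(12/23) = +1 → QR.
(13/23) = +1 → QR.
(14/23) = -1 → non-residue.
(19/23) = -1 → non-residue.
(21/23) = -1 → non-residue.
Total quadratic residues among the 7: 3.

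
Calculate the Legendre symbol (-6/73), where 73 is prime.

Euler's criterion: (-6/73) ≡ 67^36 (mod 73).
67^2 ≡ 36 (mod 73)
67^4 ≡ 55 (mod 73)
67^8 ≡ 32 (mod 73)
67^16 ≡ 2 (mod 73)
67^32 ≡ 4 (mod 73)
67^36 = 67^(32+4) ≡ 1 (mod 73).
Result is 1, so (-6/73) = 1.

1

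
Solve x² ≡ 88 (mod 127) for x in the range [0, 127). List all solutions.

Since 127 ≡ 3 (mod 4), a square root of 88 is 88^((127+1)/4) = 88^32 mod 127.
Repeated squaring: 88^2≡124, 88^4≡9, 88^8≡81, 88^16≡84, 88^32≡71 (mod 127).
88^32 = 88^(32) ≡ 71 (mod 127).
Check: 71² = 5041 ≡ 88 (mod 127). The two roots are 56 and 71.

56, 71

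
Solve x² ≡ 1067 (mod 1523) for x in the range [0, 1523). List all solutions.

299, 1224

Since 1523 ≡ 3 (mod 4), a square root of 1067 is 1067^((1523+1)/4) = 1067^381 mod 1523.
Repeated squaring: 1067^2≡808, 1067^4≡1020, 1067^8≡191, 1067^16≡1452, 1067^32≡472, 1067^64≡426, 1067^128≡239, 1067^256≡770 (mod 1523).
1067^381 = 1067^(256+64+32+16+8+4+1) ≡ 1224 (mod 1523).
Check: 1224² = 1498176 ≡ 1067 (mod 1523). The two roots are 299 and 1224.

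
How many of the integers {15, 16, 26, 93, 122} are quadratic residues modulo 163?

4

(15/163) = +1 → QR.
(16/163) = +1 → QR.
(26/163) = +1 → QR.
(93/163) = +1 → QR.
(122/163) = -1 → non-residue.
Total quadratic residues among the 5: 4.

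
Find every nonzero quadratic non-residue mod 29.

2 3 8 10 11 12 14 15 17 18 19 21 26 27

Square k = 1,…,14 (k and 29−k give the same square):
1²=1, 2²=4, 3²=9, 4²=16, 5²=25, 6²≡7, 7²≡20, 8²≡6, 9²≡23, 10²≡13, 11²≡5, 12²≡28, 13²≡24, 14²≡22 (mod 29).
The residues are {1, 4, 5, 6, 7, 9, 13, 16, 20, 22, 23, 24, 25, 28}; the non-residues are the remaining 14 nonzero classes.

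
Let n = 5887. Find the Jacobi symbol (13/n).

-1

Reciprocity: 13 ≡ 1 and 5887 ≡ 3 (mod 4), so (13/5887) = +(5887/13).
Reduce top mod 13: now compute (11/13).
Reciprocity: 11 ≡ 3 and 13 ≡ 1 (mod 4), so (11/13) = +(13/11).
Reduce top mod 11: now compute (2/11).
Pull out 2: since 11 ≡ 3 (mod 8), (2/11) = -1.
Reached (1/11) = 1. Collecting the sign flips along the way, the symbol is -1.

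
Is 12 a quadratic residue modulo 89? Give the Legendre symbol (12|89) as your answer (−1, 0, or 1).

-1

Pull out 2^2: since 89 ≡ 1 (mod 8), (2/89) = +1, so (2/89)^2 = +1.
Reciprocity: 3 ≡ 3 and 89 ≡ 1 (mod 4), so (3/89) = +(89/3).
Reduce top mod 3: now compute (2/3).
Pull out 2: since 3 ≡ 3 (mod 8), (2/3) = -1.
Reached (1/3) = 1. Collecting the sign flips along the way, the symbol is -1.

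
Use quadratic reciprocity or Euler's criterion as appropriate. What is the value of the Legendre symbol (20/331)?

Euler's criterion: (20/331) ≡ 20^165 (mod 331).
20^2 ≡ 69 (mod 331)
20^4 ≡ 127 (mod 331)
20^8 ≡ 241 (mod 331)
20^16 ≡ 156 (mod 331)
20^32 ≡ 173 (mod 331)
20^64 ≡ 139 (mod 331)
20^128 ≡ 123 (mod 331)
20^165 = 20^(128+32+4+1) ≡ 1 (mod 331).
Result is 1, so (20/331) = 1.

1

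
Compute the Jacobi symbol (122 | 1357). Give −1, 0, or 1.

-1

Pull out 2: since 1357 ≡ 5 (mod 8), (2/1357) = -1.
Reciprocity: 61 ≡ 1 and 1357 ≡ 1 (mod 4), so (61/1357) = +(1357/61).
Reduce top mod 61: now compute (15/61).
Reciprocity: 15 ≡ 3 and 61 ≡ 1 (mod 4), so (15/61) = +(61/15).
Reduce top mod 15: now compute (1/15).
Reached (1/15) = 1. Collecting the sign flips along the way, the symbol is -1.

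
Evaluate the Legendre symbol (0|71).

0

Top reduces to 0: gcd > 1, so the symbol is 0.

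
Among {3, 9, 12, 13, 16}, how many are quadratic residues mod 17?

3

(3/17) = -1 → non-residue.
(9/17) = +1 → QR.
(12/17) = -1 → non-residue.
(13/17) = +1 → QR.
(16/17) = +1 → QR.
Total quadratic residues among the 5: 3.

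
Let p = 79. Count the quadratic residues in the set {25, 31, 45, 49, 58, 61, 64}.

(25/79) = +1 → QR.
(31/79) = +1 → QR.
(45/79) = +1 → QR.
(49/79) = +1 → QR.
(58/79) = -1 → non-residue.
(61/79) = -1 → non-residue.
(64/79) = +1 → QR.
Total quadratic residues among the 7: 5.

5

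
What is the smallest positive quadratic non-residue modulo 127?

3

(2/127) = +1, so 2 is a residue.
(3/127) = −1, so 3 is the smallest positive non-residue mod 127.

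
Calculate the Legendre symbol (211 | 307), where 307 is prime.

-1

Reciprocity: 211 ≡ 3 and 307 ≡ 3 (mod 4), so (211/307) = −(307/211).
Reduce top mod 211: now compute (96/211).
Pull out 2^5: since 211 ≡ 3 (mod 8), (2/211) = -1, so (2/211)^5 = -1.
Reciprocity: 3 ≡ 3 and 211 ≡ 3 (mod 4), so (3/211) = −(211/3).
Reduce top mod 3: now compute (1/3).
Reached (1/3) = 1. Collecting the sign flips along the way, the symbol is -1.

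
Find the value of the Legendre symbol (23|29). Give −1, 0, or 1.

Reciprocity: 23 ≡ 3 and 29 ≡ 1 (mod 4), so (23/29) = +(29/23).
Reduce top mod 23: now compute (6/23).
Pull out 2: since 23 ≡ 7 (mod 8), (2/23) = +1.
Reciprocity: 3 ≡ 3 and 23 ≡ 3 (mod 4), so (3/23) = −(23/3).
Reduce top mod 3: now compute (2/3).
Pull out 2: since 3 ≡ 3 (mod 8), (2/3) = -1.
Reached (1/3) = 1. Collecting the sign flips along the way, the symbol is +1.

1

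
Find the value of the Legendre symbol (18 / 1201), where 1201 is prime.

1

Pull out 2: since 1201 ≡ 1 (mod 8), (2/1201) = +1.
Reciprocity: 9 ≡ 1 and 1201 ≡ 1 (mod 4), so (9/1201) = +(1201/9).
Reduce top mod 9: now compute (4/9).
Pull out 2^2: since 9 ≡ 1 (mod 8), (2/9) = +1, so (2/9)^2 = +1.
Reached (1/9) = 1. Collecting the sign flips along the way, the symbol is +1.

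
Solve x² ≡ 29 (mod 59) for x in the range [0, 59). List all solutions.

Since 59 ≡ 3 (mod 4), a square root of 29 is 29^((59+1)/4) = 29^15 mod 59.
Repeated squaring: 29^2≡15, 29^4≡48, 29^8≡3 (mod 59).
29^15 = 29^(8+4+2+1) ≡ 41 (mod 59).
Check: 41² = 1681 ≡ 29 (mod 59). The two roots are 18 and 41.

18, 41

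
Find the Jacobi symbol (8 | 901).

Pull out 2^3: since 901 ≡ 5 (mod 8), (2/901) = -1, so (2/901)^3 = -1.
Reached (1/901) = 1. Collecting the sign flips along the way, the symbol is -1.

-1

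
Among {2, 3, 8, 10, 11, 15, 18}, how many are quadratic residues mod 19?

(2/19) = -1 → non-residue.
(3/19) = -1 → non-residue.
(8/19) = -1 → non-residue.
(10/19) = -1 → non-residue.
(11/19) = +1 → QR.
(15/19) = -1 → non-residue.
(18/19) = -1 → non-residue.
Total quadratic residues among the 7: 1.

1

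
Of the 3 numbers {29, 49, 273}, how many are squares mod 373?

(29/373) = +1 → QR.
(49/373) = +1 → QR.
(273/373) = +1 → QR.
Total quadratic residues among the 3: 3.

3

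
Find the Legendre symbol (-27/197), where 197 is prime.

-1

First reduce: -27 ≡ 170 (mod 197).
Pull out 2: since 197 ≡ 5 (mod 8), (2/197) = -1.
Reciprocity: 85 ≡ 1 and 197 ≡ 1 (mod 4), so (85/197) = +(197/85).
Reduce top mod 85: now compute (27/85).
Reciprocity: 27 ≡ 3 and 85 ≡ 1 (mod 4), so (27/85) = +(85/27).
Reduce top mod 27: now compute (4/27).
Pull out 2^2: since 27 ≡ 3 (mod 8), (2/27) = -1, so (2/27)^2 = +1.
Reached (1/27) = 1. Collecting the sign flips along the way, the symbol is -1.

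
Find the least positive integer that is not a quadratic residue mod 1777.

(2/1777) = +1, so 2 is a residue.
(3/1777) = +1, so 3 is a residue.
(4/1777) = +1, so 4 is a residue.
(5/1777) = −1, so 5 is the smallest positive non-residue mod 1777.

5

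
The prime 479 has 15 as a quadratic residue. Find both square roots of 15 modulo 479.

203, 276

Since 479 ≡ 3 (mod 4), a square root of 15 is 15^((479+1)/4) = 15^120 mod 479.
Repeated squaring: 15^2≡225, 15^4≡330, 15^8≡167, 15^16≡107, 15^32≡432, 15^64≡293 (mod 479).
15^120 = 15^(64+32+16+8) ≡ 276 (mod 479).
Check: 276² = 76176 ≡ 15 (mod 479). The two roots are 203 and 276.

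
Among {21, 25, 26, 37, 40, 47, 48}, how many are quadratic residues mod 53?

(21/53) = -1 → non-residue.
(25/53) = +1 → QR.
(26/53) = -1 → non-residue.
(37/53) = +1 → QR.
(40/53) = +1 → QR.
(47/53) = +1 → QR.
(48/53) = -1 → non-residue.
Total quadratic residues among the 7: 4.

4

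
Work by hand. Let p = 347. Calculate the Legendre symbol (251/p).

1

Reciprocity: 251 ≡ 3 and 347 ≡ 3 (mod 4), so (251/347) = −(347/251).
Reduce top mod 251: now compute (96/251).
Pull out 2^5: since 251 ≡ 3 (mod 8), (2/251) = -1, so (2/251)^5 = -1.
Reciprocity: 3 ≡ 3 and 251 ≡ 3 (mod 4), so (3/251) = −(251/3).
Reduce top mod 3: now compute (2/3).
Pull out 2: since 3 ≡ 3 (mod 8), (2/3) = -1.
Reached (1/3) = 1. Collecting the sign flips along the way, the symbol is +1.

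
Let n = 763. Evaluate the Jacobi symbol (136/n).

-1

Pull out 2^3: since 763 ≡ 3 (mod 8), (2/763) = -1, so (2/763)^3 = -1.
Reciprocity: 17 ≡ 1 and 763 ≡ 3 (mod 4), so (17/763) = +(763/17).
Reduce top mod 17: now compute (15/17).
Reciprocity: 15 ≡ 3 and 17 ≡ 1 (mod 4), so (15/17) = +(17/15).
Reduce top mod 15: now compute (2/15).
Pull out 2: since 15 ≡ 7 (mod 8), (2/15) = +1.
Reached (1/15) = 1. Collecting the sign flips along the way, the symbol is -1.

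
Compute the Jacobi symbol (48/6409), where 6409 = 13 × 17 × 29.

Pull out 2^4: since 6409 ≡ 1 (mod 8), (2/6409) = +1, so (2/6409)^4 = +1.
Reciprocity: 3 ≡ 3 and 6409 ≡ 1 (mod 4), so (3/6409) = +(6409/3).
Reduce top mod 3: now compute (1/3).
Reached (1/3) = 1. Collecting the sign flips along the way, the symbol is +1.

1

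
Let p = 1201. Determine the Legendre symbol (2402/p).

First reduce: 2402 ≡ 0 (mod 1201).
Top reduces to 0: gcd > 1, so the symbol is 0.

0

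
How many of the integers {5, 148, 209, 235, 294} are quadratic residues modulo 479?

(5/479) = +1 → QR.
(148/479) = -1 → non-residue.
(209/479) = -1 → non-residue.
(235/479) = -1 → non-residue.
(294/479) = +1 → QR.
Total quadratic residues among the 5: 2.

2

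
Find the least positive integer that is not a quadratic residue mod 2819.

2

(2/2819) = −1, so 2 is the smallest positive non-residue mod 2819.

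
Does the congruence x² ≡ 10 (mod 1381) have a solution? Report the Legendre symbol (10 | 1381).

-1

Pull out 2: since 1381 ≡ 5 (mod 8), (2/1381) = -1.
Reciprocity: 5 ≡ 1 and 1381 ≡ 1 (mod 4), so (5/1381) = +(1381/5).
Reduce top mod 5: now compute (1/5).
Reached (1/5) = 1. Collecting the sign flips along the way, the symbol is -1.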